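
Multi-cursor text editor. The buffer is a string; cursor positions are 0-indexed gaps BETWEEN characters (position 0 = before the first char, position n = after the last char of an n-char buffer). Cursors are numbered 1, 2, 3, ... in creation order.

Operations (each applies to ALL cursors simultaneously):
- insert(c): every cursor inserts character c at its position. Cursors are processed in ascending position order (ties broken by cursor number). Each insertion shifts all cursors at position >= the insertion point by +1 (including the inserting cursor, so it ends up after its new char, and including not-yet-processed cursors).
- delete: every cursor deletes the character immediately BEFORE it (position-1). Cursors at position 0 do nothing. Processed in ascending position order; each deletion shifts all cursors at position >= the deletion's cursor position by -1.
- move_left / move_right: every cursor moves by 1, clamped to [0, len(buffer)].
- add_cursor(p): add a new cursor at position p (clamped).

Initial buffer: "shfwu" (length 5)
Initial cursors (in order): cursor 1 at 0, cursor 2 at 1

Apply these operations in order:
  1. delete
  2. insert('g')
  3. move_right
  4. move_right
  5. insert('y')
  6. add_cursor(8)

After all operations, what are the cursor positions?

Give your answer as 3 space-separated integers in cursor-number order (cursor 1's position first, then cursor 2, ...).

After op 1 (delete): buffer="hfwu" (len 4), cursors c1@0 c2@0, authorship ....
After op 2 (insert('g')): buffer="gghfwu" (len 6), cursors c1@2 c2@2, authorship 12....
After op 3 (move_right): buffer="gghfwu" (len 6), cursors c1@3 c2@3, authorship 12....
After op 4 (move_right): buffer="gghfwu" (len 6), cursors c1@4 c2@4, authorship 12....
After op 5 (insert('y')): buffer="gghfyywu" (len 8), cursors c1@6 c2@6, authorship 12..12..
After op 6 (add_cursor(8)): buffer="gghfyywu" (len 8), cursors c1@6 c2@6 c3@8, authorship 12..12..

Answer: 6 6 8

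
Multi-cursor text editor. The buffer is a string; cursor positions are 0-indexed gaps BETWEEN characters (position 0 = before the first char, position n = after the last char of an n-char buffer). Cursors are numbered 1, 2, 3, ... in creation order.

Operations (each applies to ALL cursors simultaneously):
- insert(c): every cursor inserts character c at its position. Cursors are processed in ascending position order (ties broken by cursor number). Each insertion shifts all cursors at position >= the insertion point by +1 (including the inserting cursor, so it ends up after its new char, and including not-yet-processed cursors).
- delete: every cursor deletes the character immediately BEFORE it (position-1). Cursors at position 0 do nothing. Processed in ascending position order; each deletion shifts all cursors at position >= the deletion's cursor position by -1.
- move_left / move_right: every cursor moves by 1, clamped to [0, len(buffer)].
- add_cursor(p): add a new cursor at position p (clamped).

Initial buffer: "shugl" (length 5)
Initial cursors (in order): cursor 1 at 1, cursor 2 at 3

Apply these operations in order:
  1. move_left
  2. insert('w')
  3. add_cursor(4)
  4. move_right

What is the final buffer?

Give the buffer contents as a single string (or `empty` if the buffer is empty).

Answer: wshwugl

Derivation:
After op 1 (move_left): buffer="shugl" (len 5), cursors c1@0 c2@2, authorship .....
After op 2 (insert('w')): buffer="wshwugl" (len 7), cursors c1@1 c2@4, authorship 1..2...
After op 3 (add_cursor(4)): buffer="wshwugl" (len 7), cursors c1@1 c2@4 c3@4, authorship 1..2...
After op 4 (move_right): buffer="wshwugl" (len 7), cursors c1@2 c2@5 c3@5, authorship 1..2...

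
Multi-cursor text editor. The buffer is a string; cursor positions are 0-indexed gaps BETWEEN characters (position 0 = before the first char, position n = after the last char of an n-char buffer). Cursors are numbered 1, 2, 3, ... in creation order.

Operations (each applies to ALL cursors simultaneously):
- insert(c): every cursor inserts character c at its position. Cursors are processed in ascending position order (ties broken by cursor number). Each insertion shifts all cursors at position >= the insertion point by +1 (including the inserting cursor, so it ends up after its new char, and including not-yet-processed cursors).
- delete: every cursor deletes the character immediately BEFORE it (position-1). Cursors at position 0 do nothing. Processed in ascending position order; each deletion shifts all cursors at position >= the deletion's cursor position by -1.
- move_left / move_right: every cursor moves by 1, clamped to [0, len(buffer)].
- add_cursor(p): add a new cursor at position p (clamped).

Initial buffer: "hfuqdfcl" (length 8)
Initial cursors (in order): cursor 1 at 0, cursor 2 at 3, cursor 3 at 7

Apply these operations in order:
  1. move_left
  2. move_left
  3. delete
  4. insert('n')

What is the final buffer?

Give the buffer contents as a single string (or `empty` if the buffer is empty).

After op 1 (move_left): buffer="hfuqdfcl" (len 8), cursors c1@0 c2@2 c3@6, authorship ........
After op 2 (move_left): buffer="hfuqdfcl" (len 8), cursors c1@0 c2@1 c3@5, authorship ........
After op 3 (delete): buffer="fuqfcl" (len 6), cursors c1@0 c2@0 c3@3, authorship ......
After op 4 (insert('n')): buffer="nnfuqnfcl" (len 9), cursors c1@2 c2@2 c3@6, authorship 12...3...

Answer: nnfuqnfcl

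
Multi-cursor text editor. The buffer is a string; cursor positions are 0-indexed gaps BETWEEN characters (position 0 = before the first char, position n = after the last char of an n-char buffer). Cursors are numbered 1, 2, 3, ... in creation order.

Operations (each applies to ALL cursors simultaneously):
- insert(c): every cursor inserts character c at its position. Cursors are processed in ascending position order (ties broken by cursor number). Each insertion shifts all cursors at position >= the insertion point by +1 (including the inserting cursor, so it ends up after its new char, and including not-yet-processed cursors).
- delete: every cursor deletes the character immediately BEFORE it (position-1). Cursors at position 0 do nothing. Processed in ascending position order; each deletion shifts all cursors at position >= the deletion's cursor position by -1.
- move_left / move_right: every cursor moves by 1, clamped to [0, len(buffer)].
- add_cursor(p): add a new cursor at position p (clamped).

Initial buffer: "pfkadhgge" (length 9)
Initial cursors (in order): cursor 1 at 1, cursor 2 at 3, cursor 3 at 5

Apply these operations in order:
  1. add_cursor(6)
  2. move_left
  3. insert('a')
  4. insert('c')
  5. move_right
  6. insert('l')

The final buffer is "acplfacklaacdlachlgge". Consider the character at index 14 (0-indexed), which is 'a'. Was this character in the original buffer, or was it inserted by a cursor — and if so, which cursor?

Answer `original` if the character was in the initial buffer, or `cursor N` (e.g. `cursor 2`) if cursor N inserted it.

Answer: cursor 4

Derivation:
After op 1 (add_cursor(6)): buffer="pfkadhgge" (len 9), cursors c1@1 c2@3 c3@5 c4@6, authorship .........
After op 2 (move_left): buffer="pfkadhgge" (len 9), cursors c1@0 c2@2 c3@4 c4@5, authorship .........
After op 3 (insert('a')): buffer="apfakaadahgge" (len 13), cursors c1@1 c2@4 c3@7 c4@9, authorship 1..2..3.4....
After op 4 (insert('c')): buffer="acpfackaacdachgge" (len 17), cursors c1@2 c2@6 c3@10 c4@13, authorship 11..22..33.44....
After op 5 (move_right): buffer="acpfackaacdachgge" (len 17), cursors c1@3 c2@7 c3@11 c4@14, authorship 11..22..33.44....
After op 6 (insert('l')): buffer="acplfacklaacdlachlgge" (len 21), cursors c1@4 c2@9 c3@14 c4@18, authorship 11.1.22.2.33.344.4...
Authorship (.=original, N=cursor N): 1 1 . 1 . 2 2 . 2 . 3 3 . 3 4 4 . 4 . . .
Index 14: author = 4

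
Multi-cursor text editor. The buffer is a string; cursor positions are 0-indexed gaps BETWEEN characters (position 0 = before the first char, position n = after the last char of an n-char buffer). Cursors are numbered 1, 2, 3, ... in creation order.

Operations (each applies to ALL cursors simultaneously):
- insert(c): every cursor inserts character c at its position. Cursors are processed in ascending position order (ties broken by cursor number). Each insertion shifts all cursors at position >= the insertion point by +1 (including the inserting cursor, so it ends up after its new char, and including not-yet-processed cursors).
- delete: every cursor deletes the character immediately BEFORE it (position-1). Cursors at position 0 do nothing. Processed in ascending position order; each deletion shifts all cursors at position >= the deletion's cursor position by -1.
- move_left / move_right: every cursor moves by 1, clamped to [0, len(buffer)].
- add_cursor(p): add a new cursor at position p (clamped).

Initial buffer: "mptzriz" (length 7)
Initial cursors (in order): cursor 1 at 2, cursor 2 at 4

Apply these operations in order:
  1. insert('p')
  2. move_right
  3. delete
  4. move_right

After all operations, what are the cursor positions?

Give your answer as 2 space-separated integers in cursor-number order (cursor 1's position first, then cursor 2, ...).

After op 1 (insert('p')): buffer="mpptzpriz" (len 9), cursors c1@3 c2@6, authorship ..1..2...
After op 2 (move_right): buffer="mpptzpriz" (len 9), cursors c1@4 c2@7, authorship ..1..2...
After op 3 (delete): buffer="mppzpiz" (len 7), cursors c1@3 c2@5, authorship ..1.2..
After op 4 (move_right): buffer="mppzpiz" (len 7), cursors c1@4 c2@6, authorship ..1.2..

Answer: 4 6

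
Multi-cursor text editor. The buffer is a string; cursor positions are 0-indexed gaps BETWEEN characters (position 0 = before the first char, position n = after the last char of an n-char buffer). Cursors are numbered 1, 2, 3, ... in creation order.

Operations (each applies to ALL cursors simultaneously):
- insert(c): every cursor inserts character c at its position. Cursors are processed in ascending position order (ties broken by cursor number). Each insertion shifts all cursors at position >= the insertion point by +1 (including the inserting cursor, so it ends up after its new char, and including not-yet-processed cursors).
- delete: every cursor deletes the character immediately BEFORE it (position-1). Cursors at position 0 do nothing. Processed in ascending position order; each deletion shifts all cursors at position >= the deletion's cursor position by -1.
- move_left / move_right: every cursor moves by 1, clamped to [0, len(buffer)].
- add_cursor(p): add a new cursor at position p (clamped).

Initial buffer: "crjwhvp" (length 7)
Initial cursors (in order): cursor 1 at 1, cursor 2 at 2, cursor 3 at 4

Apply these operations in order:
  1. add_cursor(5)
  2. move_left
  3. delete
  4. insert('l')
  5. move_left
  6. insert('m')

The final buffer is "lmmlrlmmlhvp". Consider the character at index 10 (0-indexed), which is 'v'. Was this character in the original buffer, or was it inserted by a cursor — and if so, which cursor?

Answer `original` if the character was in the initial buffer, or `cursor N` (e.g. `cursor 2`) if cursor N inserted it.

Answer: original

Derivation:
After op 1 (add_cursor(5)): buffer="crjwhvp" (len 7), cursors c1@1 c2@2 c3@4 c4@5, authorship .......
After op 2 (move_left): buffer="crjwhvp" (len 7), cursors c1@0 c2@1 c3@3 c4@4, authorship .......
After op 3 (delete): buffer="rhvp" (len 4), cursors c1@0 c2@0 c3@1 c4@1, authorship ....
After op 4 (insert('l')): buffer="llrllhvp" (len 8), cursors c1@2 c2@2 c3@5 c4@5, authorship 12.34...
After op 5 (move_left): buffer="llrllhvp" (len 8), cursors c1@1 c2@1 c3@4 c4@4, authorship 12.34...
After op 6 (insert('m')): buffer="lmmlrlmmlhvp" (len 12), cursors c1@3 c2@3 c3@8 c4@8, authorship 1122.3344...
Authorship (.=original, N=cursor N): 1 1 2 2 . 3 3 4 4 . . .
Index 10: author = original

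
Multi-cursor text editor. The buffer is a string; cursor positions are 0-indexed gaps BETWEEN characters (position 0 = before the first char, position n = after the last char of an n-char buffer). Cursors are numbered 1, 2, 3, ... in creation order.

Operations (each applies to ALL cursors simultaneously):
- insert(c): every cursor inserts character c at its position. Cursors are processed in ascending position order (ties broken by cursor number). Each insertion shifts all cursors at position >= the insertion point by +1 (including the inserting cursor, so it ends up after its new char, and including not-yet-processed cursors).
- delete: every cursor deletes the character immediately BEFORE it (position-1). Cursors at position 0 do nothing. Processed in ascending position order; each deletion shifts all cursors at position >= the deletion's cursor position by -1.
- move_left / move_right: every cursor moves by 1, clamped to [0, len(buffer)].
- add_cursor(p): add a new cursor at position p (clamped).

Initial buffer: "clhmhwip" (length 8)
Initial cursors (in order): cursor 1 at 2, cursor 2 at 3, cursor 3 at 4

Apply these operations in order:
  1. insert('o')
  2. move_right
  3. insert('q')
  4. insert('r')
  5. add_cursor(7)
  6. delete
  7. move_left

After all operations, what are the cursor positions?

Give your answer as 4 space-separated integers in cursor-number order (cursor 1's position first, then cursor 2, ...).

Answer: 4 6 9 4

Derivation:
After op 1 (insert('o')): buffer="clohomohwip" (len 11), cursors c1@3 c2@5 c3@7, authorship ..1.2.3....
After op 2 (move_right): buffer="clohomohwip" (len 11), cursors c1@4 c2@6 c3@8, authorship ..1.2.3....
After op 3 (insert('q')): buffer="clohqomqohqwip" (len 14), cursors c1@5 c2@8 c3@11, authorship ..1.12.23.3...
After op 4 (insert('r')): buffer="clohqromqrohqrwip" (len 17), cursors c1@6 c2@10 c3@14, authorship ..1.112.223.33...
After op 5 (add_cursor(7)): buffer="clohqromqrohqrwip" (len 17), cursors c1@6 c4@7 c2@10 c3@14, authorship ..1.112.223.33...
After op 6 (delete): buffer="clohqmqohqwip" (len 13), cursors c1@5 c4@5 c2@7 c3@10, authorship ..1.1.23.3...
After op 7 (move_left): buffer="clohqmqohqwip" (len 13), cursors c1@4 c4@4 c2@6 c3@9, authorship ..1.1.23.3...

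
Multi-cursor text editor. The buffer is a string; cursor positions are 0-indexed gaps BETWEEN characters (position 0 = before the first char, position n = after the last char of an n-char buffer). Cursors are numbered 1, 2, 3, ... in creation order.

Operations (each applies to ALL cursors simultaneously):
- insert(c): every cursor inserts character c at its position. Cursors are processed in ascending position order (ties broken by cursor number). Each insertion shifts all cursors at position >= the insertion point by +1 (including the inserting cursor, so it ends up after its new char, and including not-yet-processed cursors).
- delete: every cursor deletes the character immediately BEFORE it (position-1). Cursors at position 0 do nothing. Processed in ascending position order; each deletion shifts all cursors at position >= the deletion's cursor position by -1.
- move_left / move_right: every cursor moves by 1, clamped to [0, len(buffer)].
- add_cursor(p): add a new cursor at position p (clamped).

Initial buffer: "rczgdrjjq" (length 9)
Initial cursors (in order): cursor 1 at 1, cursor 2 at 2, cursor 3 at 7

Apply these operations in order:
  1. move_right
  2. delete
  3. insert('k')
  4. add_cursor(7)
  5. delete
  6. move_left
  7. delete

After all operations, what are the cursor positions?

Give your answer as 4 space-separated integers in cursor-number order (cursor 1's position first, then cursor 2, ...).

After op 1 (move_right): buffer="rczgdrjjq" (len 9), cursors c1@2 c2@3 c3@8, authorship .........
After op 2 (delete): buffer="rgdrjq" (len 6), cursors c1@1 c2@1 c3@5, authorship ......
After op 3 (insert('k')): buffer="rkkgdrjkq" (len 9), cursors c1@3 c2@3 c3@8, authorship .12....3.
After op 4 (add_cursor(7)): buffer="rkkgdrjkq" (len 9), cursors c1@3 c2@3 c4@7 c3@8, authorship .12....3.
After op 5 (delete): buffer="rgdrq" (len 5), cursors c1@1 c2@1 c3@4 c4@4, authorship .....
After op 6 (move_left): buffer="rgdrq" (len 5), cursors c1@0 c2@0 c3@3 c4@3, authorship .....
After op 7 (delete): buffer="rrq" (len 3), cursors c1@0 c2@0 c3@1 c4@1, authorship ...

Answer: 0 0 1 1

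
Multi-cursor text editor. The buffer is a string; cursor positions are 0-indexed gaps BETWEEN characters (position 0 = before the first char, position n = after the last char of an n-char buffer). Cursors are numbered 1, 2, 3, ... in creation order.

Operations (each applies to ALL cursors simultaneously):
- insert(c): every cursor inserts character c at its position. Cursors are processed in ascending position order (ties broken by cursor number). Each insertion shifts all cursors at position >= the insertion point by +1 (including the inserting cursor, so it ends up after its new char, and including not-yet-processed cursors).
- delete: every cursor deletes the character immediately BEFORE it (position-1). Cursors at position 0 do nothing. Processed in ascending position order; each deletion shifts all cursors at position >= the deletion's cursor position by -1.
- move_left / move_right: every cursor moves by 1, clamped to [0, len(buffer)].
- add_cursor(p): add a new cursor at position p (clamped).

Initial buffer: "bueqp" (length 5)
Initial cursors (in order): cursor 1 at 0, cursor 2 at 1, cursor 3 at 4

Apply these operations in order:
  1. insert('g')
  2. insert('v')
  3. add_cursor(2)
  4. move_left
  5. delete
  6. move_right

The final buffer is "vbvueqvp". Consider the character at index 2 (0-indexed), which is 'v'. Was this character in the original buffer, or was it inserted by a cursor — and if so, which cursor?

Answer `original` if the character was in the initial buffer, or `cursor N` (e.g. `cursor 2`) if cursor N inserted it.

After op 1 (insert('g')): buffer="gbgueqgp" (len 8), cursors c1@1 c2@3 c3@7, authorship 1.2...3.
After op 2 (insert('v')): buffer="gvbgvueqgvp" (len 11), cursors c1@2 c2@5 c3@10, authorship 11.22...33.
After op 3 (add_cursor(2)): buffer="gvbgvueqgvp" (len 11), cursors c1@2 c4@2 c2@5 c3@10, authorship 11.22...33.
After op 4 (move_left): buffer="gvbgvueqgvp" (len 11), cursors c1@1 c4@1 c2@4 c3@9, authorship 11.22...33.
After op 5 (delete): buffer="vbvueqvp" (len 8), cursors c1@0 c4@0 c2@2 c3@6, authorship 1.2...3.
After op 6 (move_right): buffer="vbvueqvp" (len 8), cursors c1@1 c4@1 c2@3 c3@7, authorship 1.2...3.
Authorship (.=original, N=cursor N): 1 . 2 . . . 3 .
Index 2: author = 2

Answer: cursor 2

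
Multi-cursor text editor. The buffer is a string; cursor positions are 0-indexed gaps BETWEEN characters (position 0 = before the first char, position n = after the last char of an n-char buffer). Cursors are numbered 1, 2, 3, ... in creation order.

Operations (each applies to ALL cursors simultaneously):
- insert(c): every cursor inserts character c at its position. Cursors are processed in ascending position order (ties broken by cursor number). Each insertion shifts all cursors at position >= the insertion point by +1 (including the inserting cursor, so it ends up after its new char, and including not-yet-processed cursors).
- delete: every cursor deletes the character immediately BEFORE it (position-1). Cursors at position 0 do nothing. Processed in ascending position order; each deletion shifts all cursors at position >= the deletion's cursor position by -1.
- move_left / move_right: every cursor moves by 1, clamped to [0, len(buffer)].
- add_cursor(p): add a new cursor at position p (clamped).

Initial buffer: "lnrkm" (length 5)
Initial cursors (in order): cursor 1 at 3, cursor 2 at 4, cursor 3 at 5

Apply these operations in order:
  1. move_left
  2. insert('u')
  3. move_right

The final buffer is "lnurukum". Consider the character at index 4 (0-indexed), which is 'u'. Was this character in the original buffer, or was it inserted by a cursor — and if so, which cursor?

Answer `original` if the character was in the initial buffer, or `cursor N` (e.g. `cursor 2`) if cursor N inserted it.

Answer: cursor 2

Derivation:
After op 1 (move_left): buffer="lnrkm" (len 5), cursors c1@2 c2@3 c3@4, authorship .....
After op 2 (insert('u')): buffer="lnurukum" (len 8), cursors c1@3 c2@5 c3@7, authorship ..1.2.3.
After op 3 (move_right): buffer="lnurukum" (len 8), cursors c1@4 c2@6 c3@8, authorship ..1.2.3.
Authorship (.=original, N=cursor N): . . 1 . 2 . 3 .
Index 4: author = 2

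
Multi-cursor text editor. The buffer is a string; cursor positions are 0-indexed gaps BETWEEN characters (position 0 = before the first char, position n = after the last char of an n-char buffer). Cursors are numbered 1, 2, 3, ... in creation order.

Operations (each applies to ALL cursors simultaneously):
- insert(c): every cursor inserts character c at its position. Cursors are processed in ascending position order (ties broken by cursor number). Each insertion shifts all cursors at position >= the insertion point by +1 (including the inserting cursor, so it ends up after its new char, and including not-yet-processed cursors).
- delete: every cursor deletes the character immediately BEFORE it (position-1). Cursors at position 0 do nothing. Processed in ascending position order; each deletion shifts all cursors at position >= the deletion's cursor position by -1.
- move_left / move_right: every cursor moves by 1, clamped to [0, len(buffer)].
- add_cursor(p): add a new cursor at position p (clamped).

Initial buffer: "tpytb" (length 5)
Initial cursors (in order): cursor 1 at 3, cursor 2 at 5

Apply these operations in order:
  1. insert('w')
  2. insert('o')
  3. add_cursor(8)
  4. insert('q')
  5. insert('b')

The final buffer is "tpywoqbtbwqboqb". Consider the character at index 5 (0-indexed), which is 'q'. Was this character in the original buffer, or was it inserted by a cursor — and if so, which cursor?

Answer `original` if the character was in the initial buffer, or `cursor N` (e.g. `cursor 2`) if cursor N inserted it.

Answer: cursor 1

Derivation:
After op 1 (insert('w')): buffer="tpywtbw" (len 7), cursors c1@4 c2@7, authorship ...1..2
After op 2 (insert('o')): buffer="tpywotbwo" (len 9), cursors c1@5 c2@9, authorship ...11..22
After op 3 (add_cursor(8)): buffer="tpywotbwo" (len 9), cursors c1@5 c3@8 c2@9, authorship ...11..22
After op 4 (insert('q')): buffer="tpywoqtbwqoq" (len 12), cursors c1@6 c3@10 c2@12, authorship ...111..2322
After op 5 (insert('b')): buffer="tpywoqbtbwqboqb" (len 15), cursors c1@7 c3@12 c2@15, authorship ...1111..233222
Authorship (.=original, N=cursor N): . . . 1 1 1 1 . . 2 3 3 2 2 2
Index 5: author = 1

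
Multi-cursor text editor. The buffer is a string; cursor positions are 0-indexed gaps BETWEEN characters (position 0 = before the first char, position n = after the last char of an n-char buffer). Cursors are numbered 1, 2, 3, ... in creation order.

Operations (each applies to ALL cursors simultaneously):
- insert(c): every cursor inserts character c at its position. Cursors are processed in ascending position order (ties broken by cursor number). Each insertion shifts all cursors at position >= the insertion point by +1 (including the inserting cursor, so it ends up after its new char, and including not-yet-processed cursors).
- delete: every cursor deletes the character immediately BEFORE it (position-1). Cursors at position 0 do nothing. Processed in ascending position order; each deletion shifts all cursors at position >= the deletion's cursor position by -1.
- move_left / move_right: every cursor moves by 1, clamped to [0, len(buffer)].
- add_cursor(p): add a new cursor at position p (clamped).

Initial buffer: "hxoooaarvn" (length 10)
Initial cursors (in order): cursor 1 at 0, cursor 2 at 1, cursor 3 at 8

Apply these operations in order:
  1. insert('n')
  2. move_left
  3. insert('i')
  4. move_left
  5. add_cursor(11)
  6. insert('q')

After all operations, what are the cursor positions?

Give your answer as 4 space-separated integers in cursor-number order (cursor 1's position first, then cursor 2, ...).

Answer: 1 5 16 14

Derivation:
After op 1 (insert('n')): buffer="nhnxoooaarnvn" (len 13), cursors c1@1 c2@3 c3@11, authorship 1.2.......3..
After op 2 (move_left): buffer="nhnxoooaarnvn" (len 13), cursors c1@0 c2@2 c3@10, authorship 1.2.......3..
After op 3 (insert('i')): buffer="inhinxoooaarinvn" (len 16), cursors c1@1 c2@4 c3@13, authorship 11.22.......33..
After op 4 (move_left): buffer="inhinxoooaarinvn" (len 16), cursors c1@0 c2@3 c3@12, authorship 11.22.......33..
After op 5 (add_cursor(11)): buffer="inhinxoooaarinvn" (len 16), cursors c1@0 c2@3 c4@11 c3@12, authorship 11.22.......33..
After op 6 (insert('q')): buffer="qinhqinxoooaaqrqinvn" (len 20), cursors c1@1 c2@5 c4@14 c3@16, authorship 111.222......4.333..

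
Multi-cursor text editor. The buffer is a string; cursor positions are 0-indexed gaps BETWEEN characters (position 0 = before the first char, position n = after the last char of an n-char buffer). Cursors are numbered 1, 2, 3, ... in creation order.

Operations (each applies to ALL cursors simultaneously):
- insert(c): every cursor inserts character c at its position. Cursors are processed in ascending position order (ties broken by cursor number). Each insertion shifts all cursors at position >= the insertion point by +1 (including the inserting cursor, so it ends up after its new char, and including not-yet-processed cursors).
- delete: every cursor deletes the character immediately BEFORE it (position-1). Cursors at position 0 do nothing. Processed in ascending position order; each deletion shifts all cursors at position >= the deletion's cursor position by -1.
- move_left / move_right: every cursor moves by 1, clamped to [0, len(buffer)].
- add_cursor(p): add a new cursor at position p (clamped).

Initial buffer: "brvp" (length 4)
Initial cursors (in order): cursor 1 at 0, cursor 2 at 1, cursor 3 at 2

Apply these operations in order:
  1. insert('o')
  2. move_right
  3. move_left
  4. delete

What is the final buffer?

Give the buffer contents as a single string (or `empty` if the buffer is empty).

Answer: brvp

Derivation:
After op 1 (insert('o')): buffer="oborovp" (len 7), cursors c1@1 c2@3 c3@5, authorship 1.2.3..
After op 2 (move_right): buffer="oborovp" (len 7), cursors c1@2 c2@4 c3@6, authorship 1.2.3..
After op 3 (move_left): buffer="oborovp" (len 7), cursors c1@1 c2@3 c3@5, authorship 1.2.3..
After op 4 (delete): buffer="brvp" (len 4), cursors c1@0 c2@1 c3@2, authorship ....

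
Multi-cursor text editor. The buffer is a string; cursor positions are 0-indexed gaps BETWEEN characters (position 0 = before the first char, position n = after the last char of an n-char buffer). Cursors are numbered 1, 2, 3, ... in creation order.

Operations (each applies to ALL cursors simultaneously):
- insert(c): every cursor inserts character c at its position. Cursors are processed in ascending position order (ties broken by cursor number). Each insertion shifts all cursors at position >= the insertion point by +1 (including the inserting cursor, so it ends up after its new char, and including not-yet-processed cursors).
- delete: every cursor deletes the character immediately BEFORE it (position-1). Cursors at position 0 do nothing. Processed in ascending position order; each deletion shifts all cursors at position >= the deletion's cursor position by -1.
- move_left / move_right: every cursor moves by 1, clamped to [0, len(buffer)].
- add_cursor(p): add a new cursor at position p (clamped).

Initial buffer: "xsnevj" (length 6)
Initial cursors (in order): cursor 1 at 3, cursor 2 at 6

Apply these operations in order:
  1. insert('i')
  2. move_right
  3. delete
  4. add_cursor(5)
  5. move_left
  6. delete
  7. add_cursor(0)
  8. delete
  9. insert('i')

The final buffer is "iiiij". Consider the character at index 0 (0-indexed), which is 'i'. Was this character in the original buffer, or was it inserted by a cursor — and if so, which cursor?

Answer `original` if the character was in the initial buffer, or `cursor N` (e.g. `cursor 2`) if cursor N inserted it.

After op 1 (insert('i')): buffer="xsnievji" (len 8), cursors c1@4 c2@8, authorship ...1...2
After op 2 (move_right): buffer="xsnievji" (len 8), cursors c1@5 c2@8, authorship ...1...2
After op 3 (delete): buffer="xsnivj" (len 6), cursors c1@4 c2@6, authorship ...1..
After op 4 (add_cursor(5)): buffer="xsnivj" (len 6), cursors c1@4 c3@5 c2@6, authorship ...1..
After op 5 (move_left): buffer="xsnivj" (len 6), cursors c1@3 c3@4 c2@5, authorship ...1..
After op 6 (delete): buffer="xsj" (len 3), cursors c1@2 c2@2 c3@2, authorship ...
After op 7 (add_cursor(0)): buffer="xsj" (len 3), cursors c4@0 c1@2 c2@2 c3@2, authorship ...
After op 8 (delete): buffer="j" (len 1), cursors c1@0 c2@0 c3@0 c4@0, authorship .
After op 9 (insert('i')): buffer="iiiij" (len 5), cursors c1@4 c2@4 c3@4 c4@4, authorship 1234.
Authorship (.=original, N=cursor N): 1 2 3 4 .
Index 0: author = 1

Answer: cursor 1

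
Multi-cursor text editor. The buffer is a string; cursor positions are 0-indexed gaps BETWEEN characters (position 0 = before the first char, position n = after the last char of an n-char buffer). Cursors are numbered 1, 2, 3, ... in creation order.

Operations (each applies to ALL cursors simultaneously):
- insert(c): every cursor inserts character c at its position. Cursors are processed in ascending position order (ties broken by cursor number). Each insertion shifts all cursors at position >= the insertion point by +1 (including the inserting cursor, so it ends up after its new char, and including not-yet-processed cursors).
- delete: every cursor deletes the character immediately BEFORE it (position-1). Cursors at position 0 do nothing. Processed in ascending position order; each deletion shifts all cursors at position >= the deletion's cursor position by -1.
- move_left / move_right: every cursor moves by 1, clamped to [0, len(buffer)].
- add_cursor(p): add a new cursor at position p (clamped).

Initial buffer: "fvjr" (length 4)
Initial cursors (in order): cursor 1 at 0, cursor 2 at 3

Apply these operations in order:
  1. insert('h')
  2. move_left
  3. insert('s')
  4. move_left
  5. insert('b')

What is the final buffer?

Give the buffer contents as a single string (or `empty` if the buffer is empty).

After op 1 (insert('h')): buffer="hfvjhr" (len 6), cursors c1@1 c2@5, authorship 1...2.
After op 2 (move_left): buffer="hfvjhr" (len 6), cursors c1@0 c2@4, authorship 1...2.
After op 3 (insert('s')): buffer="shfvjshr" (len 8), cursors c1@1 c2@6, authorship 11...22.
After op 4 (move_left): buffer="shfvjshr" (len 8), cursors c1@0 c2@5, authorship 11...22.
After op 5 (insert('b')): buffer="bshfvjbshr" (len 10), cursors c1@1 c2@7, authorship 111...222.

Answer: bshfvjbshr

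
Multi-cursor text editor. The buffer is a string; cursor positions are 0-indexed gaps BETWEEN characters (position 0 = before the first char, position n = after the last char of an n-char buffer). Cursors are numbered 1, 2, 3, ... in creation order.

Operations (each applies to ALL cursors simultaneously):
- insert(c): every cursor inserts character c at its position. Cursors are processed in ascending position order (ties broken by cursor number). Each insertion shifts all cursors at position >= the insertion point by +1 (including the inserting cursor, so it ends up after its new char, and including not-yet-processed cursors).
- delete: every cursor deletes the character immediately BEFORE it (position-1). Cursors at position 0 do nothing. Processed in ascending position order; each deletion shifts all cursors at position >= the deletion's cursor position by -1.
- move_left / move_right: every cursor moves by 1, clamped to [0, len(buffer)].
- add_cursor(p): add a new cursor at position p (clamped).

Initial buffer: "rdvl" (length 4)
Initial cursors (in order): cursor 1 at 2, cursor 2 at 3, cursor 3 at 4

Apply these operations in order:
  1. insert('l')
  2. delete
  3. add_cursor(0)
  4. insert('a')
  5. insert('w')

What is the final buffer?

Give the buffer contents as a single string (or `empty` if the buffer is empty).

Answer: awrdawvawlaw

Derivation:
After op 1 (insert('l')): buffer="rdlvlll" (len 7), cursors c1@3 c2@5 c3@7, authorship ..1.2.3
After op 2 (delete): buffer="rdvl" (len 4), cursors c1@2 c2@3 c3@4, authorship ....
After op 3 (add_cursor(0)): buffer="rdvl" (len 4), cursors c4@0 c1@2 c2@3 c3@4, authorship ....
After op 4 (insert('a')): buffer="ardavala" (len 8), cursors c4@1 c1@4 c2@6 c3@8, authorship 4..1.2.3
After op 5 (insert('w')): buffer="awrdawvawlaw" (len 12), cursors c4@2 c1@6 c2@9 c3@12, authorship 44..11.22.33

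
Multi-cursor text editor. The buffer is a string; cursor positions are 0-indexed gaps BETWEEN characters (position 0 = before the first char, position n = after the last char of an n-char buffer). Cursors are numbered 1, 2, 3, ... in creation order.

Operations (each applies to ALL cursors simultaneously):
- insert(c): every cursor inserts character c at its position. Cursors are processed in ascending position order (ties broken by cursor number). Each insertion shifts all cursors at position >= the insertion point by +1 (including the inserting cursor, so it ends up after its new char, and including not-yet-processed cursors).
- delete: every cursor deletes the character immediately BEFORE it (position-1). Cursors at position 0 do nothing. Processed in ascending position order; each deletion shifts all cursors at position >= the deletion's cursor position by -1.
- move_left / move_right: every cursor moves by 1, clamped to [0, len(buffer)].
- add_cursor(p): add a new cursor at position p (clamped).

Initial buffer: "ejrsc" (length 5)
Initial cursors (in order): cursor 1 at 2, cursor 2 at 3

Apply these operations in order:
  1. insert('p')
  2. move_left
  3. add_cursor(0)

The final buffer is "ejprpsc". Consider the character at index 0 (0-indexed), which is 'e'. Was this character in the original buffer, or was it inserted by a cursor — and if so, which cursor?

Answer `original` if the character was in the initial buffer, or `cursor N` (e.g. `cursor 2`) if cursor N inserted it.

After op 1 (insert('p')): buffer="ejprpsc" (len 7), cursors c1@3 c2@5, authorship ..1.2..
After op 2 (move_left): buffer="ejprpsc" (len 7), cursors c1@2 c2@4, authorship ..1.2..
After op 3 (add_cursor(0)): buffer="ejprpsc" (len 7), cursors c3@0 c1@2 c2@4, authorship ..1.2..
Authorship (.=original, N=cursor N): . . 1 . 2 . .
Index 0: author = original

Answer: original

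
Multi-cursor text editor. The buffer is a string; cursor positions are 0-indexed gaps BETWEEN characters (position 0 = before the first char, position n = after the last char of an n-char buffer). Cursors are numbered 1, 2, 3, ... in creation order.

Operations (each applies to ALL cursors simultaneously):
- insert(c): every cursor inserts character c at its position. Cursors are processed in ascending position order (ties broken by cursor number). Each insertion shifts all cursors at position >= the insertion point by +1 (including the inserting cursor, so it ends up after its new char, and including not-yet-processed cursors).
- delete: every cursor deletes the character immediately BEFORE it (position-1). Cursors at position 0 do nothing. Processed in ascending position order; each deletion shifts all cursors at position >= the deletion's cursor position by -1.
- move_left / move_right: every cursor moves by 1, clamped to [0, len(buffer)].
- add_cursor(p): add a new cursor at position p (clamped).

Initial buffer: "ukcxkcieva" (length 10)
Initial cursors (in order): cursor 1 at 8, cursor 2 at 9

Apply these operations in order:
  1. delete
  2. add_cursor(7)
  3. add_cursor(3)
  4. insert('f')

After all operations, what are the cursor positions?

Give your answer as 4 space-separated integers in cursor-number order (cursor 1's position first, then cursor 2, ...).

After op 1 (delete): buffer="ukcxkcia" (len 8), cursors c1@7 c2@7, authorship ........
After op 2 (add_cursor(7)): buffer="ukcxkcia" (len 8), cursors c1@7 c2@7 c3@7, authorship ........
After op 3 (add_cursor(3)): buffer="ukcxkcia" (len 8), cursors c4@3 c1@7 c2@7 c3@7, authorship ........
After op 4 (insert('f')): buffer="ukcfxkcifffa" (len 12), cursors c4@4 c1@11 c2@11 c3@11, authorship ...4....123.

Answer: 11 11 11 4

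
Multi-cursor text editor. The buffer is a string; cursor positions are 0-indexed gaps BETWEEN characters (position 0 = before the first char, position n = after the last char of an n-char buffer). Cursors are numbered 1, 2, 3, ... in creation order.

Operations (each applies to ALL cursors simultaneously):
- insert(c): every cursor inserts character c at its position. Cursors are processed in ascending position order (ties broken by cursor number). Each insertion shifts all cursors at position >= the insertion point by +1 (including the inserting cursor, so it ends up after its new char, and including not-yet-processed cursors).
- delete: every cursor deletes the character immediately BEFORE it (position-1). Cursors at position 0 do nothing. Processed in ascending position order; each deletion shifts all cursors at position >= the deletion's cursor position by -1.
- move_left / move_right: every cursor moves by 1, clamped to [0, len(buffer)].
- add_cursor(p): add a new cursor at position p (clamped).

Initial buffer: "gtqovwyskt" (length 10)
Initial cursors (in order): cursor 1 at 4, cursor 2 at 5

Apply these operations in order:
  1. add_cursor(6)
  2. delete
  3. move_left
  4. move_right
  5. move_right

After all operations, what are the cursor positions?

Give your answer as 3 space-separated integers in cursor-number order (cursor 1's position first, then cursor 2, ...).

Answer: 4 4 4

Derivation:
After op 1 (add_cursor(6)): buffer="gtqovwyskt" (len 10), cursors c1@4 c2@5 c3@6, authorship ..........
After op 2 (delete): buffer="gtqyskt" (len 7), cursors c1@3 c2@3 c3@3, authorship .......
After op 3 (move_left): buffer="gtqyskt" (len 7), cursors c1@2 c2@2 c3@2, authorship .......
After op 4 (move_right): buffer="gtqyskt" (len 7), cursors c1@3 c2@3 c3@3, authorship .......
After op 5 (move_right): buffer="gtqyskt" (len 7), cursors c1@4 c2@4 c3@4, authorship .......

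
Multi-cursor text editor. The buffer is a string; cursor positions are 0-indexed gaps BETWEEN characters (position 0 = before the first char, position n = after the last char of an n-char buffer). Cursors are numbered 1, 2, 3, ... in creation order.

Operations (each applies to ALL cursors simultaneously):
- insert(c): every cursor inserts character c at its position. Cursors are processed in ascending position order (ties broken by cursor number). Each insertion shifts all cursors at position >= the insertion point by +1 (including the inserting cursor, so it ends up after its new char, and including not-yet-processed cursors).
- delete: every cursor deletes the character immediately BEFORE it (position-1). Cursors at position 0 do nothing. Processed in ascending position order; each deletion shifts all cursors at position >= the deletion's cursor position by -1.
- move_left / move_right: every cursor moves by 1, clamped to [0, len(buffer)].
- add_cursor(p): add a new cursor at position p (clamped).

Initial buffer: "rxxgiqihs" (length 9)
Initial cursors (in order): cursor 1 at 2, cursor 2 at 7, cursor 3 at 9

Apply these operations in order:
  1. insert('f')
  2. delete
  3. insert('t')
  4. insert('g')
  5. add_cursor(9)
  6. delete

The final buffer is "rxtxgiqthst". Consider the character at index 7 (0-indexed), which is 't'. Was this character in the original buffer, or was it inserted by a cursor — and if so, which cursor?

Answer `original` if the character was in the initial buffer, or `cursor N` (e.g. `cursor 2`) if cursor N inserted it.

After op 1 (insert('f')): buffer="rxfxgiqifhsf" (len 12), cursors c1@3 c2@9 c3@12, authorship ..1.....2..3
After op 2 (delete): buffer="rxxgiqihs" (len 9), cursors c1@2 c2@7 c3@9, authorship .........
After op 3 (insert('t')): buffer="rxtxgiqithst" (len 12), cursors c1@3 c2@9 c3@12, authorship ..1.....2..3
After op 4 (insert('g')): buffer="rxtgxgiqitghstg" (len 15), cursors c1@4 c2@11 c3@15, authorship ..11.....22..33
After op 5 (add_cursor(9)): buffer="rxtgxgiqitghstg" (len 15), cursors c1@4 c4@9 c2@11 c3@15, authorship ..11.....22..33
After op 6 (delete): buffer="rxtxgiqthst" (len 11), cursors c1@3 c4@7 c2@8 c3@11, authorship ..1....2..3
Authorship (.=original, N=cursor N): . . 1 . . . . 2 . . 3
Index 7: author = 2

Answer: cursor 2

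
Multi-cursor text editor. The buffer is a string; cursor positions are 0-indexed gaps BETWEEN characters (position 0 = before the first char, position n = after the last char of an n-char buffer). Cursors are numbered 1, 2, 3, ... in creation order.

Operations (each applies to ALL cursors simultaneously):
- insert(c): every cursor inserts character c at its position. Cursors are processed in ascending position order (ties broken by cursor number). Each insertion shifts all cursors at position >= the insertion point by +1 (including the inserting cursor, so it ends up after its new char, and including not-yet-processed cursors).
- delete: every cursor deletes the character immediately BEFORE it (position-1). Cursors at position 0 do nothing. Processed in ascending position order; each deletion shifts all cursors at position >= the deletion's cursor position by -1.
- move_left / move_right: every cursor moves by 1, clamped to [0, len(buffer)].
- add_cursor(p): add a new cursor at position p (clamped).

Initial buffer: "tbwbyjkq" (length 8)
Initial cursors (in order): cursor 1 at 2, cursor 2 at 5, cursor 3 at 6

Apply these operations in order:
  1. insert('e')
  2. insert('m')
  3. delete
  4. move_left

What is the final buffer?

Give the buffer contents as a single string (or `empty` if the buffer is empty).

After op 1 (insert('e')): buffer="tbewbyejekq" (len 11), cursors c1@3 c2@7 c3@9, authorship ..1...2.3..
After op 2 (insert('m')): buffer="tbemwbyemjemkq" (len 14), cursors c1@4 c2@9 c3@12, authorship ..11...22.33..
After op 3 (delete): buffer="tbewbyejekq" (len 11), cursors c1@3 c2@7 c3@9, authorship ..1...2.3..
After op 4 (move_left): buffer="tbewbyejekq" (len 11), cursors c1@2 c2@6 c3@8, authorship ..1...2.3..

Answer: tbewbyejekq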